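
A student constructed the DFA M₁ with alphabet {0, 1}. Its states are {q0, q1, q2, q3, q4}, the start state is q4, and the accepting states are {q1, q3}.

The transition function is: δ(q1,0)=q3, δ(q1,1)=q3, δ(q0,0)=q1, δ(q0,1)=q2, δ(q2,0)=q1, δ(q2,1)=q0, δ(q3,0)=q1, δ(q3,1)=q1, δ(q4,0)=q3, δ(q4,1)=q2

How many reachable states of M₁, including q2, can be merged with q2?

All states are reachable from the start state.
Initial partition by acceptance: {q1,q3} | {q0,q2,q4}.
The partition is now stable with 2 blocks: {q1,q3} | {q0,q2,q4}.
The equivalence class containing q2 is {q0,q2,q4}, of size 3.

3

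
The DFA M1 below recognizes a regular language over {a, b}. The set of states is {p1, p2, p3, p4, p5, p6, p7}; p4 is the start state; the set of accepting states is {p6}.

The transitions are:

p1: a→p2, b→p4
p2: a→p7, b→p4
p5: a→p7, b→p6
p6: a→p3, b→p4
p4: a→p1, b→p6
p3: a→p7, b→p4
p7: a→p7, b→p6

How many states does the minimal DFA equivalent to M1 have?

5

States {p5} cannot be reached from the start state, so discard them.
Initial partition by acceptance: {p6} | {p1,p2,p3,p4,p7}.
On input b, block {p1,p2,p3,p4,p7} splits into {p1,p2,p3} and {p4,p7}.
On input a, block {p1,p2,p3} splits into {p2,p3} and {p1}.
On input a, block {p4,p7} splits into {p4} and {p7}.
No further refinement is possible. Final partition (5 blocks): {p6} | {p2,p3} | {p4} | {p1} | {p7}.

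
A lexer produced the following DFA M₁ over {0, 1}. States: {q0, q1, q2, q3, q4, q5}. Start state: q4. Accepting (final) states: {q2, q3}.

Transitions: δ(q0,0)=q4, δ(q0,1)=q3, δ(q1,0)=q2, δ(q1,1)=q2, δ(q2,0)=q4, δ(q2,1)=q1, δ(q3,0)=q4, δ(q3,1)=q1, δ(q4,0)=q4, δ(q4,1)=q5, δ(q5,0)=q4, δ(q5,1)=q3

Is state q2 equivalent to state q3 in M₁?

First remove the unreachable states {q0}; 5 states remain.
P0 = {q2,q3} | {q1,q4,q5}.
Split {q1,q4,q5} by δ(·,0) → {q4,q5} and {q1}.
On input 1, block {q4,q5} splits into {q4} and {q5}.
The partition is now stable with 4 blocks: {q2,q3} | {q4} | {q1} | {q5}.
q2 and q3 lie in the same block of the stable partition, so they are equivalent — no string distinguishes them.

Yes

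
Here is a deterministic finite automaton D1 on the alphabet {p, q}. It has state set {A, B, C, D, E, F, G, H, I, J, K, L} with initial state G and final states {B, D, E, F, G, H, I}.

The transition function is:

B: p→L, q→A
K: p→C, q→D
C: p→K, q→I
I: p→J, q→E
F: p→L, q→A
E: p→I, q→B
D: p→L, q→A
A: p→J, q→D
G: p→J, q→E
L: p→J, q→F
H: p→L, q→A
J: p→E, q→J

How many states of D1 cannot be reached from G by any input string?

3

Starting at G and following transitions, the reachable set is {A, B, D, E, F, G, I, J, L}. That leaves C, H, K unreachable — 3 in total.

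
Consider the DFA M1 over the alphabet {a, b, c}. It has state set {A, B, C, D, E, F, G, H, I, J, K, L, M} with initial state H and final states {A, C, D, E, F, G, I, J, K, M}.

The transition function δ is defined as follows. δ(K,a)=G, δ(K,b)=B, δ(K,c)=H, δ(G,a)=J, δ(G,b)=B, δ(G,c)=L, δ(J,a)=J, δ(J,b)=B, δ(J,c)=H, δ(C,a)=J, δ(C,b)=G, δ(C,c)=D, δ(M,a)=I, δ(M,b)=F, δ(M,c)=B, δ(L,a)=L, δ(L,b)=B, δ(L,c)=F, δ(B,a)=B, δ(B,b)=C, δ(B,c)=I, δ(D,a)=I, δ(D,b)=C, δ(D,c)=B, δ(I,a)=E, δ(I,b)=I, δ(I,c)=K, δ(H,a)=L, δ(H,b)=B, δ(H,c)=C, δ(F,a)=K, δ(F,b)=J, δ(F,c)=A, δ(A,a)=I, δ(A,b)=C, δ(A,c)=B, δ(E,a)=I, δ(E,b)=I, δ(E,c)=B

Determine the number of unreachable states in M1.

Starting at H and following transitions, the reachable set is {A, B, C, D, E, F, G, H, I, J, K, L}. That leaves M unreachable — 1 in total.

1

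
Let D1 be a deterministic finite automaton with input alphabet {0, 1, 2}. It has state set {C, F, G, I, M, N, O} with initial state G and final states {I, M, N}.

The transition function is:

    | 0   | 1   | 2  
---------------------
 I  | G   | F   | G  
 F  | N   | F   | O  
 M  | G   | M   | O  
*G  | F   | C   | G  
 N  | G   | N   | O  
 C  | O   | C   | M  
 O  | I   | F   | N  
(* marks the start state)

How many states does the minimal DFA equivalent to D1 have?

Every state is reachable, so we keep all 7.
Initial partition by acceptance: {I,M,N} | {C,F,G,O}.
Split {I,M,N} by δ(·,1) → {M,N} and {I}.
On input 0, block {C,F,G,O} splits into {C,G} and {F} and {O}.
On input 0, block {C,G} splits into {G} and {C}.
No further refinement is possible. Final partition (6 blocks): {M,N} | {G} | {I} | {F} | {O} | {C}.

6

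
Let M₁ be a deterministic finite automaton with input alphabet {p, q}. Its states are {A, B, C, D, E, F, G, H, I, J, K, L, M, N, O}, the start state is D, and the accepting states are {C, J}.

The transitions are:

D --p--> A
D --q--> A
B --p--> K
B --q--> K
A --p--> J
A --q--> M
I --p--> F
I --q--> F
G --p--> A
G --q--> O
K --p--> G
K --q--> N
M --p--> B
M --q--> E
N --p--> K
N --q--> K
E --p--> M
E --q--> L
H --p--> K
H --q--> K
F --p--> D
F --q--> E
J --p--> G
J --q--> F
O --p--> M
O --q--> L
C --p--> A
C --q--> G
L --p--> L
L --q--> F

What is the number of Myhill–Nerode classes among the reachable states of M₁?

10

Reachable states from the start: {A,B,D,E,F,G,J,K,L,M,N,O}. Unreachable: {C,H,I} — drop them.
Initial partition by acceptance: {J} | {A,B,D,E,F,G,K,L,M,N,O}.
On input p, block {A,B,D,E,F,G,K,L,M,N,O} splits into {B,D,E,F,G,K,L,M,N,O} and {A}.
Split {B,D,E,F,G,K,L,M,N,O} by δ(·,p) → {B,E,F,K,L,M,N,O} and {D,G}.
Refine {B,E,F,K,L,M,N,O} on symbol p: members go to different blocks, giving {B,E,L,M,N,O} and {F,K}.
On input p, block {B,E,L,M,N,O} splits into {E,L,M,O} and {B,N}.
Refine {E,L,M,O} on symbol p: members go to different blocks, giving {E,L,O} and {M}.
Split {E,L,O} by δ(·,p) → {E,O} and {L}.
Split {D,G} by δ(·,q) → {D} and {G}.
Split {F,K} by δ(·,p) → {F} and {K}.
Stable partition: {J} | {E,O} | {A} | {D} | {F} | {B,N} | {M} | {L} | {G} | {K} — 10 equivalence classes.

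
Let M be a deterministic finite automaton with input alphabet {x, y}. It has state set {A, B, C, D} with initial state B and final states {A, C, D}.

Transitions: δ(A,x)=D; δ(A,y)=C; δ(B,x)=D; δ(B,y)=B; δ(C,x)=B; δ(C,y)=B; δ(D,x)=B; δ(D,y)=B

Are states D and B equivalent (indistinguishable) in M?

States {A,C} cannot be reached from the start state, so discard them.
Start with accepting vs non-accepting: {D} | {B}.
Stable partition: {D} | {B} — 2 equivalence classes.
D and B end up in different blocks, so they are distinguishable. For instance, the string 'ε' is accepted from only D.

No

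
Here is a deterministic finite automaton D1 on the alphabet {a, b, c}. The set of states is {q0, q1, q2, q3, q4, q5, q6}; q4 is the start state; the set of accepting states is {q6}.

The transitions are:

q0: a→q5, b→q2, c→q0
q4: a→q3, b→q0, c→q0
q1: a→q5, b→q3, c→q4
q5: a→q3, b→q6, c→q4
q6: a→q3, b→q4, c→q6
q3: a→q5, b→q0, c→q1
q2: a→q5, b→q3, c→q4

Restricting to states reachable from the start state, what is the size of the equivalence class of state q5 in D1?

Initial partition by acceptance: {q6} | {q0,q1,q2,q3,q4,q5}.
On input b, block {q0,q1,q2,q3,q4,q5} splits into {q0,q1,q2,q3,q4} and {q5}.
Split {q0,q1,q2,q3,q4} by δ(·,a) → {q0,q1,q2,q3} and {q4}.
On input c, block {q0,q1,q2,q3} splits into {q0,q3} and {q1,q2}.
On input b, block {q0,q3} splits into {q0} and {q3}.
Stable partition: {q6} | {q0} | {q5} | {q4} | {q1,q2} | {q3} — 6 equivalence classes.
State q5 belongs to the block {q5}, which has 1 states.

1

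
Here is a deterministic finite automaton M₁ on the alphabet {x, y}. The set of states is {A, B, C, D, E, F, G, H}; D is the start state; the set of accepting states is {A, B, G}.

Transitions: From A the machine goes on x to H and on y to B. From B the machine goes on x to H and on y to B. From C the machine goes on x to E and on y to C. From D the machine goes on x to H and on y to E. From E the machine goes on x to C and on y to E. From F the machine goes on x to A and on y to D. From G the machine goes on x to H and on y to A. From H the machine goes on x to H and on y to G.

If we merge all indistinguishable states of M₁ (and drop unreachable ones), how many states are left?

4

States {F} cannot be reached from the start state, so discard them.
Start with accepting vs non-accepting: {A,B,G} | {C,D,E,H}.
On input y, block {C,D,E,H} splits into {C,D,E} and {H}.
Refine {C,D,E} on symbol x: members go to different blocks, giving {C,E} and {D}.
Stable partition: {A,B,G} | {C,E} | {H} | {D} — 4 equivalence classes.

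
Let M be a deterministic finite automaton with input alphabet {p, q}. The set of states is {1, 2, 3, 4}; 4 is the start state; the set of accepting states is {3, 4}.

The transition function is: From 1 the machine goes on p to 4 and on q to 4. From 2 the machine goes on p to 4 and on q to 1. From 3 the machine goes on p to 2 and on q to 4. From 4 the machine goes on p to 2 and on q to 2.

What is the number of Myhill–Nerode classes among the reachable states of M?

Reachable states from the start: {1,2,4}. Unreachable: {3} — drop them.
Start with accepting vs non-accepting: {4} | {1,2}.
Refine {1,2} on symbol q: members go to different blocks, giving {1} and {2}.
The partition is now stable with 3 blocks: {4} | {1} | {2}.

3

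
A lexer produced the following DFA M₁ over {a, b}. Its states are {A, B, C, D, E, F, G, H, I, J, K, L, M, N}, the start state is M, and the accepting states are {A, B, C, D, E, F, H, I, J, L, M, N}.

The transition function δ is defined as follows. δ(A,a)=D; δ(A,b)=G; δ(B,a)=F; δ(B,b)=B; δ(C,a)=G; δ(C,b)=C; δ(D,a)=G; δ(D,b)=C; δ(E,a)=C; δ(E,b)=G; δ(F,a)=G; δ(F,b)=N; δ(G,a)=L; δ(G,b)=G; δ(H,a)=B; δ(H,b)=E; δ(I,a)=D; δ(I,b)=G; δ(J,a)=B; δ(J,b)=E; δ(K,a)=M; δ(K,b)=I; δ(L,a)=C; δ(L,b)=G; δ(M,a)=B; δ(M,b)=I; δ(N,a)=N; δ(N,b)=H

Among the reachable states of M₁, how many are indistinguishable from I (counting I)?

Reachable states from the start: {B,C,D,E,F,G,H,I,L,M,N}. Unreachable: {A,J,K} — drop them.
P0 = {B,C,D,E,F,H,I,L,M,N} | {G}.
On input a, block {B,C,D,E,F,H,I,L,M,N} splits into {B,E,H,I,L,M,N} and {C,D,F}.
Split {B,E,H,I,L,M,N} by δ(·,a) → {B,E,I,L} and {H,M,N}.
Split {B,E,I,L} by δ(·,b) → {E,I,L} and {B}.
Refine {C,D,F} on symbol b: members go to different blocks, giving {C,D} and {F}.
Split {H,M,N} by δ(·,a) → {H,M} and {N}.
Stable partition: {E,I,L} | {G} | {C,D} | {H,M} | {B} | {F} | {N} — 7 equivalence classes.
The equivalence class containing I is {E,I,L}, of size 3.

3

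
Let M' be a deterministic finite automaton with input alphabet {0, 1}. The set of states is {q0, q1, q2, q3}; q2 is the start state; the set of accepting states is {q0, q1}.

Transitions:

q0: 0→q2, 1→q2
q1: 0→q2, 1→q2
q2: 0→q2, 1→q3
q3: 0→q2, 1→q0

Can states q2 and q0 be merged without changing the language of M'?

No

Reachable states from the start: {q0,q2,q3}. Unreachable: {q1} — drop them.
Initial partition by acceptance: {q0} | {q2,q3}.
On input 1, block {q2,q3} splits into {q2} and {q3}.
No further refinement is possible. Final partition (3 blocks): {q0} | {q2} | {q3}.
q2 and q0 end up in different blocks, so they are distinguishable. For instance, the string 'ε' is accepted from only q0.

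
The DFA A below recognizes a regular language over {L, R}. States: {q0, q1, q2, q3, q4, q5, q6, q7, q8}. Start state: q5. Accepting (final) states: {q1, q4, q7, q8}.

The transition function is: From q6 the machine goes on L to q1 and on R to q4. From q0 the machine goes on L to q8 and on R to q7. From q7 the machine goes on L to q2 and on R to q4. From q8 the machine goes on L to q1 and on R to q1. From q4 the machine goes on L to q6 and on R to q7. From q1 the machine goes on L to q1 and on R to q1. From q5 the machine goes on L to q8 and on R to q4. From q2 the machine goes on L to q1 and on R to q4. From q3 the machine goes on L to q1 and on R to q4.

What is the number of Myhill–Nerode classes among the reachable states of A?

Reachable states from the start: {q1,q2,q4,q5,q6,q7,q8}. Unreachable: {q0,q3} — drop them.
P0 = {q1,q4,q7,q8} | {q2,q5,q6}.
Split {q1,q4,q7,q8} by δ(·,L) → {q1,q8} and {q4,q7}.
Stable partition: {q1,q8} | {q2,q5,q6} | {q4,q7} — 3 equivalence classes.

3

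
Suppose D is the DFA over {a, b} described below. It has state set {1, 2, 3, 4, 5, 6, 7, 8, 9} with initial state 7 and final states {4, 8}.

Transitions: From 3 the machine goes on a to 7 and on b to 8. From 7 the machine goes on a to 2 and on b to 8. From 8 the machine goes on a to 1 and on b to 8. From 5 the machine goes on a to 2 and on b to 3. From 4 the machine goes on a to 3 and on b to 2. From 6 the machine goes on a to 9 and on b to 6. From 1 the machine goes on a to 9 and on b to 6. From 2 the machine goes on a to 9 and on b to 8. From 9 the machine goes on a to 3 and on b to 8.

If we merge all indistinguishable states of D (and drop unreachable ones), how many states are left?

Reachable states from the start: {1,2,3,6,7,8,9}. Unreachable: {4,5} — drop them.
P0 = {8} | {1,2,3,6,7,9}.
On input b, block {1,2,3,6,7,9} splits into {2,3,7,9} and {1,6}.
The partition is now stable with 3 blocks: {8} | {2,3,7,9} | {1,6}.

3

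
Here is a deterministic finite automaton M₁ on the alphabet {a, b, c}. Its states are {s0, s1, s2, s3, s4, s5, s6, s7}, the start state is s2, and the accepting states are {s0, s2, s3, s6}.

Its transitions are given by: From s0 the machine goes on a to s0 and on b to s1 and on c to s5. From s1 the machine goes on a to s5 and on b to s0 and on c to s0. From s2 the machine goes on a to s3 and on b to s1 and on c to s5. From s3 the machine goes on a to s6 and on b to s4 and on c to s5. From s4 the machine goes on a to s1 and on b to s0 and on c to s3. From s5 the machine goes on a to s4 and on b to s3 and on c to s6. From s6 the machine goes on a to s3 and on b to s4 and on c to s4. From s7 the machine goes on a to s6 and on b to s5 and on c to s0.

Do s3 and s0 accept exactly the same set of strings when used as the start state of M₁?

Yes

States {s7} cannot be reached from the start state, so discard them.
Start with accepting vs non-accepting: {s0,s2,s3,s6} | {s1,s4,s5}.
The partition is now stable with 2 blocks: {s0,s2,s3,s6} | {s1,s4,s5}.
s3 and s0 lie in the same block of the stable partition, so they are equivalent — no string distinguishes them.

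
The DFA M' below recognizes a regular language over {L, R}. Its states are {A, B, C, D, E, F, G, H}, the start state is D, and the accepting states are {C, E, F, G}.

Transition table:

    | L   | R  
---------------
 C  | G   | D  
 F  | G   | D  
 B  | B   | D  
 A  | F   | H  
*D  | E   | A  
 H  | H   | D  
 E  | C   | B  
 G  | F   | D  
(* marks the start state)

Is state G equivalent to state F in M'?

Start with accepting vs non-accepting: {C,E,F,G} | {A,B,D,H}.
Refine {A,B,D,H} on symbol L: members go to different blocks, giving {A,D} and {B,H}.
Split {C,E,F,G} by δ(·,R) → {C,F,G} and {E}.
Refine {A,D} on symbol L: members go to different blocks, giving {A} and {D}.
No further refinement is possible. Final partition (5 blocks): {C,F,G} | {A} | {B,H} | {E} | {D}.
G and F lie in the same block of the stable partition, so they are equivalent — no string distinguishes them.

Yes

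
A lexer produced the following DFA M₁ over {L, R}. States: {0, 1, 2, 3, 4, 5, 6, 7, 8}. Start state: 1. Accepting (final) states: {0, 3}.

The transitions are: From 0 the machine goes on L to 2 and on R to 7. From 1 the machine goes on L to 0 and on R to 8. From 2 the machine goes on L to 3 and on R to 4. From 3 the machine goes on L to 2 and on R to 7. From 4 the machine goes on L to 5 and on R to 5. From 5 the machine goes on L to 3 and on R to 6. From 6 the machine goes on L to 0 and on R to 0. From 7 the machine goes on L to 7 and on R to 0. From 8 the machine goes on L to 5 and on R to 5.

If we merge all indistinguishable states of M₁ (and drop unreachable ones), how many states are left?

6

Every state is reachable, so we keep all 9.
P0 = {0,3} | {1,2,4,5,6,7,8}.
On input L, block {1,2,4,5,6,7,8} splits into {1,2,5,6} and {4,7,8}.
Refine {1,2,5,6} on symbol R: members go to different blocks, giving {1,2} and {5} and {6}.
Refine {4,7,8} on symbol L: members go to different blocks, giving {4,8} and {7}.
No further refinement is possible. Final partition (6 blocks): {0,3} | {1,2} | {4,8} | {5} | {6} | {7}.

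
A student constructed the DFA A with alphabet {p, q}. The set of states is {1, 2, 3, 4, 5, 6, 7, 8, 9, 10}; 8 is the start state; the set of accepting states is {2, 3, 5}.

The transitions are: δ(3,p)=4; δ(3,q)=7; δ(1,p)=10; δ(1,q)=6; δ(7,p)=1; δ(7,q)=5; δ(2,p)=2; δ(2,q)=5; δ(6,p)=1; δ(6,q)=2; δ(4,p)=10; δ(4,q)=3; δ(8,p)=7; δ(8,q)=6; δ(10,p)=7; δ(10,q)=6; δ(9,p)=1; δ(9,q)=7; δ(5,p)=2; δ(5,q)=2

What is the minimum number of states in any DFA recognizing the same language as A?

States {3,4,9} cannot be reached from the start state, so discard them.
Initial partition by acceptance: {2,5} | {1,6,7,8,10}.
On input q, block {1,6,7,8,10} splits into {1,8,10} and {6,7}.
Refine {1,8,10} on symbol p: members go to different blocks, giving {8,10} and {1}.
The partition is now stable with 4 blocks: {2,5} | {8,10} | {6,7} | {1}.

4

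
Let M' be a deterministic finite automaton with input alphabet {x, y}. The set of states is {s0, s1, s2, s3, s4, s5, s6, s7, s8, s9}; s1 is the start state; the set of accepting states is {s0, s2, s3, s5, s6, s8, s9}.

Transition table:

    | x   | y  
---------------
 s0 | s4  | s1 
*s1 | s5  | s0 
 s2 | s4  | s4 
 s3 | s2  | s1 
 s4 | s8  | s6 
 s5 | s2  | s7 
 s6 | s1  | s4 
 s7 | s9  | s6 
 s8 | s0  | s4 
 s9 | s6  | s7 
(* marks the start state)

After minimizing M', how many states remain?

3

Reachable states from the start: {s0,s1,s2,s4,s5,s6,s7,s8,s9}. Unreachable: {s3} — drop them.
P0 = {s0,s2,s5,s6,s8,s9} | {s1,s4,s7}.
Refine {s0,s2,s5,s6,s8,s9} on symbol x: members go to different blocks, giving {s0,s2,s6} and {s5,s8,s9}.
Stable partition: {s0,s2,s6} | {s1,s4,s7} | {s5,s8,s9} — 3 equivalence classes.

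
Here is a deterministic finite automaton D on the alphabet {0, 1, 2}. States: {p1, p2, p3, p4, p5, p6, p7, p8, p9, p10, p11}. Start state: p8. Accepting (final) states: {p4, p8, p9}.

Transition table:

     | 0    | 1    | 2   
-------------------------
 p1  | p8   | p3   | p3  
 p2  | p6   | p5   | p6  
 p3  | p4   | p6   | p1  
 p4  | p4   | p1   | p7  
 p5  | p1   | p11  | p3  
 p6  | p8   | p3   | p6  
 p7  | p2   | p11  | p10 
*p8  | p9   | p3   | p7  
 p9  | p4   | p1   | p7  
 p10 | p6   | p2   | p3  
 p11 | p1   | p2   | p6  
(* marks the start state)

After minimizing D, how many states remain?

4

Every state is reachable, so we keep all 11.
Start with accepting vs non-accepting: {p4,p8,p9} | {p1,p2,p3,p5,p6,p7,p10,p11}.
Split {p1,p2,p3,p5,p6,p7,p10,p11} by δ(·,0) → {p2,p5,p7,p10,p11} and {p1,p3,p6}.
Split {p2,p5,p7,p10,p11} by δ(·,0) → {p2,p5,p10,p11} and {p7}.
No further refinement is possible. Final partition (4 blocks): {p4,p8,p9} | {p2,p5,p10,p11} | {p1,p3,p6} | {p7}.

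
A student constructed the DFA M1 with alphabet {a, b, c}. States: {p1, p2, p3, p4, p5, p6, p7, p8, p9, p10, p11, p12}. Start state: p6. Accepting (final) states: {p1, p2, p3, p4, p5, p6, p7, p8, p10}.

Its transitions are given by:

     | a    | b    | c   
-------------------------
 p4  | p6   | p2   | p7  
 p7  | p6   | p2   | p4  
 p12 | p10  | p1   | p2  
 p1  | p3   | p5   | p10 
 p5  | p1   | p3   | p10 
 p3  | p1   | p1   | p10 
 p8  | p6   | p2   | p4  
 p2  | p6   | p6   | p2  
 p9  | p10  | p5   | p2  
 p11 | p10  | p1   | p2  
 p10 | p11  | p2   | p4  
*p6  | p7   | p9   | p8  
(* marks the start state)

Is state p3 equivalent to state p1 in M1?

Yes

First remove the unreachable states {p12}; 11 states remain.
P0 = {p1,p2,p3,p4,p5,p6,p7,p8,p10} | {p9,p11}.
Refine {p1,p2,p3,p4,p5,p6,p7,p8,p10} on symbol a: members go to different blocks, giving {p1,p2,p3,p4,p5,p6,p7,p8} and {p10}.
Refine {p1,p2,p3,p4,p5,p6,p7,p8} on symbol b: members go to different blocks, giving {p1,p2,p3,p4,p5,p7,p8} and {p6}.
Split {p1,p2,p3,p4,p5,p7,p8} by δ(·,a) → {p2,p4,p7,p8} and {p1,p3,p5}.
On input b, block {p2,p4,p7,p8} splits into {p4,p7,p8} and {p2}.
Stable partition: {p4,p7,p8} | {p9,p11} | {p10} | {p6} | {p1,p3,p5} | {p2} — 6 equivalence classes.
p3 and p1 lie in the same block of the stable partition, so they are equivalent — no string distinguishes them.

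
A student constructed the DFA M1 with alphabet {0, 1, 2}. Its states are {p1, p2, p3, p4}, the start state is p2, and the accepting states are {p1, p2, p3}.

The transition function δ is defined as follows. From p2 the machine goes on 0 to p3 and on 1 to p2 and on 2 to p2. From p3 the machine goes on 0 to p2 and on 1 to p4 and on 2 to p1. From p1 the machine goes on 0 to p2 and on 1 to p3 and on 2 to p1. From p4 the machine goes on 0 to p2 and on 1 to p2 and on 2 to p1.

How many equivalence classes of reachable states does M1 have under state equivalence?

4

Every state is reachable, so we keep all 4.
P0 = {p1,p2,p3} | {p4}.
Refine {p1,p2,p3} on symbol 1: members go to different blocks, giving {p1,p2} and {p3}.
On input 0, block {p1,p2} splits into {p1} and {p2}.
Stable partition: {p1} | {p4} | {p3} | {p2} — 4 equivalence classes.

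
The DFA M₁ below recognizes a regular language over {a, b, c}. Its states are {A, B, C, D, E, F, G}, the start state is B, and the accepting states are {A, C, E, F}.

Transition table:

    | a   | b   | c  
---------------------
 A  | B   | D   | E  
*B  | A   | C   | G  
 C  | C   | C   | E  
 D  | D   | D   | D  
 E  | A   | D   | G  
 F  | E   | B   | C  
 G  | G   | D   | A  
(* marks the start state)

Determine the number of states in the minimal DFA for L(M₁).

States {F} cannot be reached from the start state, so discard them.
P0 = {A,C,E} | {B,D,G}.
On input a, block {A,C,E} splits into {C,E} and {A}.
On input a, block {C,E} splits into {C} and {E}.
Split {B,D,G} by δ(·,a) → {D,G} and {B}.
Split {D,G} by δ(·,c) → {D} and {G}.
No further refinement is possible. Final partition (6 blocks): {C} | {D} | {A} | {E} | {B} | {G}.

6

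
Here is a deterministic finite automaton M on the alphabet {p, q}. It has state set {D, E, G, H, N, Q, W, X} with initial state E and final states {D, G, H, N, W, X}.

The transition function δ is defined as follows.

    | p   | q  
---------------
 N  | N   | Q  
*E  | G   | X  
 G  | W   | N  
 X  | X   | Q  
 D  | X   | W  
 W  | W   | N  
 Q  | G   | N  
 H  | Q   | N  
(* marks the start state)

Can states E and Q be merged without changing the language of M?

First remove the unreachable states {D,H}; 6 states remain.
Start with accepting vs non-accepting: {G,N,W,X} | {E,Q}.
Split {G,N,W,X} by δ(·,q) → {G,W} and {N,X}.
No further refinement is possible. Final partition (3 blocks): {G,W} | {E,Q} | {N,X}.
E and Q lie in the same block of the stable partition, so they are equivalent — no string distinguishes them.

Yes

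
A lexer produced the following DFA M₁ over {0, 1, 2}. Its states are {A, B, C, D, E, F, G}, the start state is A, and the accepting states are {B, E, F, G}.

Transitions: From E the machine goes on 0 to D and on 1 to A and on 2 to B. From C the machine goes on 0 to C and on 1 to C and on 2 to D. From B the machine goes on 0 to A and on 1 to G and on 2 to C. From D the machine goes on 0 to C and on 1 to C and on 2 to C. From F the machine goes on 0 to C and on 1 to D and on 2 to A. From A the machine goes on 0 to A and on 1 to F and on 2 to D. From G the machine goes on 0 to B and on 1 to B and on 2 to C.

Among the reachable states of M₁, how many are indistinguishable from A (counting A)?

States {B,E,G} cannot be reached from the start state, so discard them.
Initial partition by acceptance: {F} | {A,C,D}.
Split {A,C,D} by δ(·,1) → {C,D} and {A}.
No further refinement is possible. Final partition (3 blocks): {F} | {C,D} | {A}.
The equivalence class containing A is {A}, of size 1.

1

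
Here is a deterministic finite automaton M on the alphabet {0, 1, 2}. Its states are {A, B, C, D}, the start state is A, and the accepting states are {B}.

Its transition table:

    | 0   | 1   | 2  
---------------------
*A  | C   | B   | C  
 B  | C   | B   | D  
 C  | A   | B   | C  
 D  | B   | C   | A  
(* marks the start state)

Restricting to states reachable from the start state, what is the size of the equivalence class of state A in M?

2

Initial partition by acceptance: {B} | {A,C,D}.
Refine {A,C,D} on symbol 0: members go to different blocks, giving {A,C} and {D}.
The partition is now stable with 3 blocks: {B} | {A,C} | {D}.
State A belongs to the block {A,C}, which has 2 states.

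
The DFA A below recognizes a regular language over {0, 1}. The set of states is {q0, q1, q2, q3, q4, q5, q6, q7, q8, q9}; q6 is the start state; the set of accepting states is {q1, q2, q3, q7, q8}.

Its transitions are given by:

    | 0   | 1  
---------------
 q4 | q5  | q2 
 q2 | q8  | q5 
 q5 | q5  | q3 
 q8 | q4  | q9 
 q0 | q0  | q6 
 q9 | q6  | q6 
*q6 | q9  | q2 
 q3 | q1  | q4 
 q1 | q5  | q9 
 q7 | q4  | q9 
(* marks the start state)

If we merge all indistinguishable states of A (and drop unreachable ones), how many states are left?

5

First remove the unreachable states {q0,q7}; 8 states remain.
Initial partition by acceptance: {q1,q2,q3,q8} | {q4,q5,q6,q9}.
Split {q1,q2,q3,q8} by δ(·,0) → {q1,q8} and {q2,q3}.
Split {q4,q5,q6,q9} by δ(·,1) → {q4,q5,q6} and {q9}.
Split {q4,q5,q6} by δ(·,0) → {q4,q5} and {q6}.
The partition is now stable with 5 blocks: {q1,q8} | {q4,q5} | {q2,q3} | {q9} | {q6}.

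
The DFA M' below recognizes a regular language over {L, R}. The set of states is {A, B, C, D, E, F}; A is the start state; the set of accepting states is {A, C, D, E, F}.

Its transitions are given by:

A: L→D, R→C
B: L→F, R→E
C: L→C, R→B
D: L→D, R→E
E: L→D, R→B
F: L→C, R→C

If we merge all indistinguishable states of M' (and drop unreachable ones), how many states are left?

Every state is reachable, so we keep all 6.
Initial partition by acceptance: {A,C,D,E,F} | {B}.
On input R, block {A,C,D,E,F} splits into {A,D,F} and {C,E}.
Refine {A,D,F} on symbol L: members go to different blocks, giving {A,D} and {F}.
On input L, block {C,E} splits into {C} and {E}.
On input R, block {A,D} splits into {A} and {D}.
No further refinement is possible. Final partition (6 blocks): {A} | {B} | {C} | {F} | {E} | {D}.

6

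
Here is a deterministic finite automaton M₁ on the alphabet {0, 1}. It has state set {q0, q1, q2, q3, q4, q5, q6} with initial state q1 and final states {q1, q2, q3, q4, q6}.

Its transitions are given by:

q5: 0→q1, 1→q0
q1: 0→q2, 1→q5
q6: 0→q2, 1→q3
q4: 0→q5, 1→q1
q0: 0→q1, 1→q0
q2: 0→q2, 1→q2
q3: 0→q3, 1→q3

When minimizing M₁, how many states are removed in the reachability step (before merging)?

3

No path from q1 leads to q3, q4, q6; the other 4 states are all reachable.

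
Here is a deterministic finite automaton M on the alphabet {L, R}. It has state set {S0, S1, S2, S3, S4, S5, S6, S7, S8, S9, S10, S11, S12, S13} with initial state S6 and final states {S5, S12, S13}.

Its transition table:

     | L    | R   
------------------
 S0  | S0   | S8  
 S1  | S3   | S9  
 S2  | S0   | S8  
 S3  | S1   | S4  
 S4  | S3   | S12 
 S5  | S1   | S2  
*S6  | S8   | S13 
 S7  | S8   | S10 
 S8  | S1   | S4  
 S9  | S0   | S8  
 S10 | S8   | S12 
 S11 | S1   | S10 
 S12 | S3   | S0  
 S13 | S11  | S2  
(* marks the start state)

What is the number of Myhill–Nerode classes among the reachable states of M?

5

First remove the unreachable states {S5,S7}; 12 states remain.
Initial partition by acceptance: {S12,S13} | {S0,S1,S2,S3,S4,S6,S8,S9,S10,S11}.
Split {S0,S1,S2,S3,S4,S6,S8,S9,S10,S11} by δ(·,R) → {S0,S1,S2,S3,S8,S9,S11} and {S4,S6,S10}.
Refine {S0,S1,S2,S3,S8,S9,S11} on symbol R: members go to different blocks, giving {S0,S1,S2,S9} and {S3,S8,S11}.
Split {S0,S1,S2,S9} by δ(·,L) → {S0,S2,S9} and {S1}.
No further refinement is possible. Final partition (5 blocks): {S12,S13} | {S0,S2,S9} | {S4,S6,S10} | {S3,S8,S11} | {S1}.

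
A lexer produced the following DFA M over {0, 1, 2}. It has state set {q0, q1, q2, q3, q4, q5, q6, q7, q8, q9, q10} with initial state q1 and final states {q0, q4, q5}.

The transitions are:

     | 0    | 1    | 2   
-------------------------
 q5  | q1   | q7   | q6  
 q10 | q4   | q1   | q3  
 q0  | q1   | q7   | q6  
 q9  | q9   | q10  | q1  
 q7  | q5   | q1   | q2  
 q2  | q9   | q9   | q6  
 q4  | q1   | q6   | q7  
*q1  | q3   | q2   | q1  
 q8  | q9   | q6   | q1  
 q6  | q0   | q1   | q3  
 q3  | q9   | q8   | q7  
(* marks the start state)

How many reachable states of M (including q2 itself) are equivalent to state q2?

All states are reachable from the start state.
P0 = {q0,q4,q5} | {q1,q2,q3,q6,q7,q8,q9,q10}.
On input 0, block {q1,q2,q3,q6,q7,q8,q9,q10} splits into {q1,q2,q3,q8,q9} and {q6,q7,q10}.
Refine {q1,q2,q3,q8,q9} on symbol 1: members go to different blocks, giving {q1,q2,q3} and {q8,q9}.
Split {q1,q2,q3} by δ(·,0) → {q2,q3} and {q1}.
No further refinement is possible. Final partition (5 blocks): {q0,q4,q5} | {q2,q3} | {q6,q7,q10} | {q8,q9} | {q1}.
The equivalence class containing q2 is {q2,q3}, of size 2.

2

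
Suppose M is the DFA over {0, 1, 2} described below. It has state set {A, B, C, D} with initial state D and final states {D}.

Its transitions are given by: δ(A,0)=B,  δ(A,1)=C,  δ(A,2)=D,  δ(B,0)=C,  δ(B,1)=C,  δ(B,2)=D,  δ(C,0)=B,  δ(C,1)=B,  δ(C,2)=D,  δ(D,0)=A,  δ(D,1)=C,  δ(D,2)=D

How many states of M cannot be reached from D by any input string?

0

Exploring from D, all states are eventually visited, so none are unreachable.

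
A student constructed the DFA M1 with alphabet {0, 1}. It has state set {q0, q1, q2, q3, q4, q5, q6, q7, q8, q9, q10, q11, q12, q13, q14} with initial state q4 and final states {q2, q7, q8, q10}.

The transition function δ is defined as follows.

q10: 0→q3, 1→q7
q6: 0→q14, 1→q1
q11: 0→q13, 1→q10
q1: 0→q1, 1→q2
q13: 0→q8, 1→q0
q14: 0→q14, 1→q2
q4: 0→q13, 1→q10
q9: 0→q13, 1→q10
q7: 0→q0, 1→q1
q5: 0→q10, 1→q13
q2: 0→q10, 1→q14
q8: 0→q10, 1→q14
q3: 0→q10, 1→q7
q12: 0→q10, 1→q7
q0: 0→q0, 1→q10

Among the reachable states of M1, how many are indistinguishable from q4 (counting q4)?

1

States {q5,q6,q9,q11,q12} cannot be reached from the start state, so discard them.
Start with accepting vs non-accepting: {q2,q7,q8,q10} | {q0,q1,q3,q4,q13,q14}.
Refine {q2,q7,q8,q10} on symbol 0: members go to different blocks, giving {q2,q8} and {q7,q10}.
Refine {q0,q1,q3,q4,q13,q14} on symbol 0: members go to different blocks, giving {q0,q1,q4,q14} and {q3} and {q13}.
Refine {q0,q1,q4,q14} on symbol 0: members go to different blocks, giving {q0,q1,q14} and {q4}.
Refine {q0,q1,q14} on symbol 1: members go to different blocks, giving {q1,q14} and {q0}.
Refine {q7,q10} on symbol 0: members go to different blocks, giving {q7} and {q10}.
Stable partition: {q2,q8} | {q1,q14} | {q7} | {q3} | {q13} | {q4} | {q0} | {q10} — 8 equivalence classes.
The equivalence class containing q4 is {q4}, of size 1.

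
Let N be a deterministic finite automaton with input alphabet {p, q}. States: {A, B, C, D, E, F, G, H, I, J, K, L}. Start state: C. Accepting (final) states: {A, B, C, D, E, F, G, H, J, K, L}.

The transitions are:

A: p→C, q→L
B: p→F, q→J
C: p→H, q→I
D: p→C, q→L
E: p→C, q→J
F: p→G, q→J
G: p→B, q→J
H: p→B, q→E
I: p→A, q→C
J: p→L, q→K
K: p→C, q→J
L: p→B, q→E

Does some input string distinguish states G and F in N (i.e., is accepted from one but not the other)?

No

Reachable states from the start: {A,B,C,E,F,G,H,I,J,K,L}. Unreachable: {D} — drop them.
Initial partition by acceptance: {A,B,C,E,F,G,H,J,K,L} | {I}.
On input q, block {A,B,C,E,F,G,H,J,K,L} splits into {A,B,E,F,G,H,J,K,L} and {C}.
Split {A,B,E,F,G,H,J,K,L} by δ(·,p) → {B,F,G,H,J,L} and {A,E,K}.
Split {B,F,G,H,J,L} by δ(·,q) → {B,F,G} and {H,J,L}.
Split {H,J,L} by δ(·,p) → {H,L} and {J}.
Refine {A,E,K} on symbol q: members go to different blocks, giving {E,K} and {A}.
Stable partition: {B,F,G} | {I} | {C} | {E,K} | {H,L} | {J} | {A} — 7 equivalence classes.
G and F lie in the same block of the stable partition, so they are equivalent — no string distinguishes them.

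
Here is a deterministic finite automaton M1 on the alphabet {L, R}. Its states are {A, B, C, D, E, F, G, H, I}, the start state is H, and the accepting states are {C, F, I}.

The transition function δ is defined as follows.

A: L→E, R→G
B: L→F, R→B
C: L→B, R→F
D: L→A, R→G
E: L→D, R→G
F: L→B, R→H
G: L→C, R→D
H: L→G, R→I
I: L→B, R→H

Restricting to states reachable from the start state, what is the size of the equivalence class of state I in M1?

2

All states are reachable from the start state.
Initial partition by acceptance: {C,F,I} | {A,B,D,E,G,H}.
On input R, block {C,F,I} splits into {F,I} and {C}.
Refine {A,B,D,E,G,H} on symbol L: members go to different blocks, giving {A,D,E,H} and {B} and {G}.
Refine {A,D,E,H} on symbol L: members go to different blocks, giving {A,D,E} and {H}.
No further refinement is possible. Final partition (6 blocks): {F,I} | {A,D,E} | {C} | {B} | {G} | {H}.
The equivalence class containing I is {F,I}, of size 2.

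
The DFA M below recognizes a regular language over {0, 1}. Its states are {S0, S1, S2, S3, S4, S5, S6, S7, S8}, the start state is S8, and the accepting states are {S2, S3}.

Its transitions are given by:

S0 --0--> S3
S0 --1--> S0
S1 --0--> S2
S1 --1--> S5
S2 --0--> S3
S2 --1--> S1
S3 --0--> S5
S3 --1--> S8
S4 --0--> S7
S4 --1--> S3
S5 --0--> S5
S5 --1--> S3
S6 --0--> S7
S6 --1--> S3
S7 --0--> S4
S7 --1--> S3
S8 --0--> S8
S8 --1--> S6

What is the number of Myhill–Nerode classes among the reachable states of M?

3

States {S0,S1,S2} cannot be reached from the start state, so discard them.
Initial partition by acceptance: {S3} | {S4,S5,S6,S7,S8}.
On input 1, block {S4,S5,S6,S7,S8} splits into {S4,S5,S6,S7} and {S8}.
Stable partition: {S3} | {S4,S5,S6,S7} | {S8} — 3 equivalence classes.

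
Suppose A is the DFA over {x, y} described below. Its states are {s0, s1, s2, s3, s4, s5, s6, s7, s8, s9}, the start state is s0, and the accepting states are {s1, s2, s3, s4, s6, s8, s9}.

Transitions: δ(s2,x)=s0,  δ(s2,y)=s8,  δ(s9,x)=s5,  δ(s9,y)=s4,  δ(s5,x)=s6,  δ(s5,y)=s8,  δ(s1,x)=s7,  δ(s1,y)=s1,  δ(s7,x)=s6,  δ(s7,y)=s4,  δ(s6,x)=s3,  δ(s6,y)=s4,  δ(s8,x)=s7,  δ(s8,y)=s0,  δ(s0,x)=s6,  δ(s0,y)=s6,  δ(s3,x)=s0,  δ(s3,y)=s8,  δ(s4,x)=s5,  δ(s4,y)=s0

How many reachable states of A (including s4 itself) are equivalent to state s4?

First remove the unreachable states {s1,s2,s9}; 7 states remain.
Initial partition by acceptance: {s3,s4,s6,s8} | {s0,s5,s7}.
Split {s3,s4,s6,s8} by δ(·,x) → {s3,s4,s8} and {s6}.
On input y, block {s3,s4,s8} splits into {s4,s8} and {s3}.
Refine {s0,s5,s7} on symbol y: members go to different blocks, giving {s5,s7} and {s0}.
The partition is now stable with 5 blocks: {s4,s8} | {s5,s7} | {s6} | {s3} | {s0}.
The equivalence class containing s4 is {s4,s8}, of size 2.

2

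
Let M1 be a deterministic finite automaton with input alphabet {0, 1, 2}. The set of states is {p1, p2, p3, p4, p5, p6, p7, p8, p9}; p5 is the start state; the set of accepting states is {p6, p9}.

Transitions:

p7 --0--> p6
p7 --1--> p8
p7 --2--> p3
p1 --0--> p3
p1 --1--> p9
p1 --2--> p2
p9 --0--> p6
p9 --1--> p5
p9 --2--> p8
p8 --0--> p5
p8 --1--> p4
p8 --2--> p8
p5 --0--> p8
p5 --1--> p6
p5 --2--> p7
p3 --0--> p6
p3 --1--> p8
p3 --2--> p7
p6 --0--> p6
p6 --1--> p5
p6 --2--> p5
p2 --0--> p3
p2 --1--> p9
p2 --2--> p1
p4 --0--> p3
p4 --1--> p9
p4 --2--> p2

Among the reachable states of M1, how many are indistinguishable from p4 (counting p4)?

Initial partition by acceptance: {p6,p9} | {p1,p2,p3,p4,p5,p7,p8}.
On input 0, block {p1,p2,p3,p4,p5,p7,p8} splits into {p1,p2,p4,p5,p8} and {p3,p7}.
Refine {p1,p2,p4,p5,p8} on symbol 0: members go to different blocks, giving {p1,p2,p4} and {p5,p8}.
Split {p5,p8} by δ(·,1) → {p5} and {p8}.
Split {p6,p9} by δ(·,2) → {p6} and {p9}.
Stable partition: {p6} | {p1,p2,p4} | {p3,p7} | {p5} | {p8} | {p9} — 6 equivalence classes.
The equivalence class containing p4 is {p1,p2,p4}, of size 3.

3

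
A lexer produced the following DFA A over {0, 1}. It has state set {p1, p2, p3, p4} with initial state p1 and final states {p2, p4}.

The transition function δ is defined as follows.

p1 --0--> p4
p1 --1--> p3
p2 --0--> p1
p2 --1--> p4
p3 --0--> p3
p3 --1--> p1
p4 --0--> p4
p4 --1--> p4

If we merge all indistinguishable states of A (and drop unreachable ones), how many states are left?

Reachable states from the start: {p1,p3,p4}. Unreachable: {p2} — drop them.
P0 = {p4} | {p1,p3}.
On input 0, block {p1,p3} splits into {p1} and {p3}.
Stable partition: {p4} | {p1} | {p3} — 3 equivalence classes.

3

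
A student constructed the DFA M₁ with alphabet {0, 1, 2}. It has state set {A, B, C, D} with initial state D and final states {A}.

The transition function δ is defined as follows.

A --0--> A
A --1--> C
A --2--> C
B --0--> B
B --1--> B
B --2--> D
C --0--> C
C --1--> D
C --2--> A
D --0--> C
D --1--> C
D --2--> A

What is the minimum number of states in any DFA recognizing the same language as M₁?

Reachable states from the start: {A,C,D}. Unreachable: {B} — drop them.
Initial partition by acceptance: {A} | {C,D}.
Stable partition: {A} | {C,D} — 2 equivalence classes.

2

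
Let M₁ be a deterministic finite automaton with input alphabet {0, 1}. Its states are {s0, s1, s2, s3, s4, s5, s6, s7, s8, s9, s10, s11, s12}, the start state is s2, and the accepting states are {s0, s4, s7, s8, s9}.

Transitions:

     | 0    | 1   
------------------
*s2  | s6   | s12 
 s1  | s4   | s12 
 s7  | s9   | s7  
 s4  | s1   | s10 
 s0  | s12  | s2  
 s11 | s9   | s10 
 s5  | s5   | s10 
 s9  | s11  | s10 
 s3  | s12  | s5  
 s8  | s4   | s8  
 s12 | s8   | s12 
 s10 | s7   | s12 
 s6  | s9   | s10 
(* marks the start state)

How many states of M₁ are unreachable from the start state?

3

No path from s2 leads to s0, s3, s5; the other 10 states are all reachable.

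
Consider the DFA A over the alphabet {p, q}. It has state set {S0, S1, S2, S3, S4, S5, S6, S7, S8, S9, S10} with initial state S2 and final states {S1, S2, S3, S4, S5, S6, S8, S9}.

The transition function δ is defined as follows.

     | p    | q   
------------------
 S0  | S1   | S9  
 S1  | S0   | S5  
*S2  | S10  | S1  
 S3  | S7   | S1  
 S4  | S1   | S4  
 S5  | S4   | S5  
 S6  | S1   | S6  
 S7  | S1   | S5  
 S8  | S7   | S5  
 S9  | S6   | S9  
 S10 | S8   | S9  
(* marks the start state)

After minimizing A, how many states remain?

5

Reachable states from the start: {S0,S1,S2,S4,S5,S6,S7,S8,S9,S10}. Unreachable: {S3} — drop them.
Initial partition by acceptance: {S1,S2,S4,S5,S6,S8,S9} | {S0,S7,S10}.
Refine {S1,S2,S4,S5,S6,S8,S9} on symbol p: members go to different blocks, giving {S4,S5,S6,S9} and {S1,S2,S8}.
On input p, block {S4,S5,S6,S9} splits into {S4,S6} and {S5,S9}.
On input q, block {S1,S2,S8} splits into {S1,S8} and {S2}.
The partition is now stable with 5 blocks: {S4,S6} | {S0,S7,S10} | {S1,S8} | {S5,S9} | {S2}.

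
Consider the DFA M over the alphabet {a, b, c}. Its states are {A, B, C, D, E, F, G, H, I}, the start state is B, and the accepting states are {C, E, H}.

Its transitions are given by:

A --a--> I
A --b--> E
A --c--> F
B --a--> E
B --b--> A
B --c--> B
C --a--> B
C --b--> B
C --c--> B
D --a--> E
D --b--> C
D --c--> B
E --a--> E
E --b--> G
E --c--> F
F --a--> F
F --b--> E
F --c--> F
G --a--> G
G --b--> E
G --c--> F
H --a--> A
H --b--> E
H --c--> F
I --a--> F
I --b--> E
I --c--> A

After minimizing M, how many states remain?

3

First remove the unreachable states {C,D,H}; 6 states remain.
Start with accepting vs non-accepting: {E} | {A,B,F,G,I}.
Split {A,B,F,G,I} by δ(·,a) → {A,F,G,I} and {B}.
No further refinement is possible. Final partition (3 blocks): {E} | {A,F,G,I} | {B}.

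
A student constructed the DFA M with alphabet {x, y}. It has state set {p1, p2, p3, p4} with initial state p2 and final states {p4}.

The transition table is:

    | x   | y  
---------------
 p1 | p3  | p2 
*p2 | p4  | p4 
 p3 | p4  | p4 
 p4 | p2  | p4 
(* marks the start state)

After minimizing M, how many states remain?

2

States {p1,p3} cannot be reached from the start state, so discard them.
P0 = {p4} | {p2}.
The partition is now stable with 2 blocks: {p4} | {p2}.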